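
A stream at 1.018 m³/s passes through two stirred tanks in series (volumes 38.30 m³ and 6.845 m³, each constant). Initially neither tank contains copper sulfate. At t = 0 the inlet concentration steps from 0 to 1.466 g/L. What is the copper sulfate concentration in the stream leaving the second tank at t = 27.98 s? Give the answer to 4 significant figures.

Each tank obeys Vᵢ dCᵢ/dt = Q(Cᵢ₋₁ − Cᵢ), so τᵢ = Vᵢ/Q.
τ₁ = 38.30/1.018 = 37.6228 s; τ₂ = 6.845/1.018 = 6.72397 s.
Solving the cascade with C₁(0)=C₂(0)=0 gives C₂(t) = C_in[1 − (τ₁ e^(−t/τ₁) − τ₂ e^(−t/τ₂))/(τ₁ − τ₂)].
At t = 27.98: e^(−t/τ₁) = 0.475353, e^(−t/τ₂) = 0.0155883.
C₂ = 1.466·[1 − (37.6228·0.475353 − 6.72397·0.0155883)/(30.8988)] = 1.466·0.424597 = 0.622459 g/L.

0.6225 g/L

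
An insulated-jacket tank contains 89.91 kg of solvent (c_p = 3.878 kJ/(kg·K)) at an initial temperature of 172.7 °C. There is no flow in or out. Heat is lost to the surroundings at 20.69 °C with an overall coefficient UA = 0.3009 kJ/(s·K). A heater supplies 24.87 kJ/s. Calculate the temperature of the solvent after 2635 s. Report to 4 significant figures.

Lumped-capacitance energy balance: M c_p dT/dt = UA(T_amb − T) + Q̇.
dT/dt = (T_ss − T)/τ with T_ss = T_amb + Q̇/UA = 20.69 + 24.87/0.3009 = 103.342 °C, τ = M c_p/UA = 89.91·3.878/0.3009 = 1158.76 s.
Integrating: T(t) = T_ss + (T₀ − T_ss) e^(−t/τ).
T(2635) = 103.342 + (69.3580)·0.102902 = 110.479 °C.

110.5 °C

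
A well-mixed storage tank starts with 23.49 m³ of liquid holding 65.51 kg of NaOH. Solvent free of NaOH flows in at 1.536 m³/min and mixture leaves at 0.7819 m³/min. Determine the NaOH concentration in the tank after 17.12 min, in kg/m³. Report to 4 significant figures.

Total volume: dV/dt = Q_in − Q_out = 0.754100 m³/min, so V(t) = 23.49 + 0.754100 t and V(17.12) = 36.4002 m³.
Solute balance: dm/dt = 0 − Q_out C = −Q_out m/V(t).
dm/m = −Q_out dt/(V₀ + 0.754100 t); integrating gives ln(m/m₀) = −(Q_out/(Q_in−Q_out)) ln(V/V₀).
m = m₀ (V₀/V)^(Q_out/(Q_in−Q_out)) = 65.51 × (23.49/36.4002)^(1.03687) = 41.5982 kg.
C = m/V = 41.5982/36.4002 = 1.14280 kg/m³.

1.143 kg/m³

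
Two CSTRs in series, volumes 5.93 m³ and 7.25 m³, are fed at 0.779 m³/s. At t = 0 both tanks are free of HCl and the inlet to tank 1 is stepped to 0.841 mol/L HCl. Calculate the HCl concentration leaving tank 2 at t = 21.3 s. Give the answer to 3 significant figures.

0.603 mol/L

Time constants: τᵢ = Vᵢ/Q for each well-mixed tank.
τ₁ = 5.93/0.779 = 7.6123 s; τ₂ = 7.25/0.779 = 9.3068 s.
Solving the cascade with C₁(0)=C₂(0)=0 gives C₂(t) = C_in[1 − (τ₁ e^(−t/τ₁) − τ₂ e^(−t/τ₂))/(τ₁ − τ₂)].
At t = 21.3: e^(−t/τ₁) = 0.060926, e^(−t/τ₂) = 0.10140.
C₂ = 0.841·[1 − (7.6123·0.060926 − 9.3068·0.10140)/(-1.6945)] = 0.841·0.71675 = 0.60279 mol/L.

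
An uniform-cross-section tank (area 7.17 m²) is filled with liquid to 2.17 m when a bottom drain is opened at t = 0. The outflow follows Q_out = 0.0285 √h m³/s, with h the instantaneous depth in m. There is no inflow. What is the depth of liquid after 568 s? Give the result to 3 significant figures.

0.118 m

Mass balance (ρ constant): A dh/dt = −0.0285 √h.
This is separable: 2 d(√h)/dt = −0.0285/A, so √h = √h₀ − (0.0285/(2A)) t.
√h = √2.17 − 0.0285·568/(2·7.17) = 1.4731 − 1.1289 = 0.34422.
h = 0.34422² = 0.11849 m.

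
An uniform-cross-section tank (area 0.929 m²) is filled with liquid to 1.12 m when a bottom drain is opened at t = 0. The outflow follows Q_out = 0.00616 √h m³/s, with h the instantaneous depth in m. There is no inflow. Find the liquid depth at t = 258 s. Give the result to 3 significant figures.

A dh/dt = −Q_out = −0.00616 √h.
∫ h^(−1/2) dh = −(0.00616/A) ∫ dt, giving 2√h = 2√h₀ − (0.00616/A) t.
√h = √1.12 − 0.00616·258/(2·0.929) = 1.0583 − 0.85537 = 0.20293.
h = 0.20293² = 0.041180 m.

0.0412 m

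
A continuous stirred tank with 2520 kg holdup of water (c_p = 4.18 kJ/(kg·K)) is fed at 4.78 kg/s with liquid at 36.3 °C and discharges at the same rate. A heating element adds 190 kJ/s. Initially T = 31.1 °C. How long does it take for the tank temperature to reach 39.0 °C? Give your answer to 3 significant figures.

406 s

M c_p dT/dt = ṁ c_p (T_in − T) + Q̇.
τ = M/ṁ = 527.20 s; T_ss = T_in + Q̇/(ṁ c_p) = 45.809 °C.
T(t) = T_ss + (T₀ − T_ss) e^(−t/τ). Set T = 39.0:
e^(−t/τ) = (39.0 − 45.809)/(31.1 − 45.809) = 0.46293
t = −527.20 · ln(0.46293) = 406.04 s.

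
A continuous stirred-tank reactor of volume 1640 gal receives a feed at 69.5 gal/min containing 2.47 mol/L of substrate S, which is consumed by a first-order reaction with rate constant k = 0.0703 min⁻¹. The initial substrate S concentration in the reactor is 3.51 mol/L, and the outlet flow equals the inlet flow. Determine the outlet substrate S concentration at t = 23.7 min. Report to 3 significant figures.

1.11 mol/L

Accumulation = in − out − consumed: V dC/dt = Q C_in − Q C − k V C.
This is linear with rate a = Q/V + k = 0.11268 min⁻¹.
C_ss = Q C_in/(Q + kV) = 0.92896 mol/L; C(t) = C_ss + (C₀ − C_ss) e^(−a t).
C(23.7) = 0.92896 + (2.5810)·e^(−0.11268·23.7) = 0.92896 + (2.5810)·0.069220 = 1.1076 mol/L.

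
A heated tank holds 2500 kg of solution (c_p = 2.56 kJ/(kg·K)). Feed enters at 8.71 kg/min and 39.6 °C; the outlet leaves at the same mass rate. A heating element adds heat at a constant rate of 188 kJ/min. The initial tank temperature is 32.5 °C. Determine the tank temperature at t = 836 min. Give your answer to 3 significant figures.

M c_p dT/dt = ṁ c_p (T_in − T) + Q̇.
Rearrange: dT/dt = (T_ss − T)/τ with τ = M/ṁ = 287.03 min and T_ss = T_in + Q̇/(ṁ c_p) = 48.031 °C.
This is linear first-order; T(t) = T_ss + (T₀ − T_ss) e^(−t/τ).
T(836) = 48.031 + (-15.531)·e^(−836/287.03) = 48.031 + (-15.531)·0.054333 = 47.188 °C.

47.2 °C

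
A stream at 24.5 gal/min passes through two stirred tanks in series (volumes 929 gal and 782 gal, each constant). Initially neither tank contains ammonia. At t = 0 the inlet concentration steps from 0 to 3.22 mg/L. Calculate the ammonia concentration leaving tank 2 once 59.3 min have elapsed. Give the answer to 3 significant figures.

Each tank obeys Vᵢ dCᵢ/dt = Q(Cᵢ₋₁ − Cᵢ), so τᵢ = Vᵢ/Q.
τ₁ = 929/24.5 = 37.918 min; τ₂ = 782/24.5 = 31.918 min.
Solving the cascade with C₁(0)=C₂(0)=0 gives C₂(t) = C_in[1 − (τ₁ e^(−t/τ₁) − τ₂ e^(−t/τ₂))/(τ₁ − τ₂)].
At t = 59.3: e^(−t/τ₁) = 0.20932, e^(−t/τ₂) = 0.15601.
C₂ = 3.22·[1 − (37.918·0.20932 − 31.918·0.15601)/(6.0000)] = 3.22·0.50705 = 1.6327 mg/L.

1.63 mg/L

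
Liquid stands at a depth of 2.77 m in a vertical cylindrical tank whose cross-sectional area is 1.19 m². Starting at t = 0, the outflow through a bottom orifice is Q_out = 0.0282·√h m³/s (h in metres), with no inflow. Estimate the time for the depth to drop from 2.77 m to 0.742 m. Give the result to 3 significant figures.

Volume balance on the tank: A dh/dt = −0.0282 √h.
∫ h^(−1/2) dh = −(0.0282/A) ∫ dt, giving 2√h = 2√h₀ − (0.0282/A) t.
t = 2A(√h₀ − √h)/0.0282 = 2·1.19·(√2.77 − √0.742)/0.0282
  = 2.3800 × (1.6643 − 0.86139) / 0.0282 = 67.766 s.

67.8 s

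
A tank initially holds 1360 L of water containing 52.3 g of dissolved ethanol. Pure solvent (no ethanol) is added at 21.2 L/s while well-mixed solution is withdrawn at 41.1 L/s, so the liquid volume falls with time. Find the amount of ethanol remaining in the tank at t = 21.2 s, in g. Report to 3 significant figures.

24.3 g

Total volume: dV/dt = Q_in − Q_out = -19.900 L/s, so V(t) = 1360 − 19.900 t and V(21.2) = 938.12 L.
Species balance (pure solvent in): dm/dt = −Q_out · m/V(t).
Separate: dm/m = −Q_out dt/V(t) ⇒ ln(m/m₀) = −(Q_out/(Q_in−Q_out)) ln(V/V₀).
m = m₀ (V₀/V)^(Q_out/(Q_in−Q_out)) = 52.3 × (1360/938.12)^(-2.0653) = 24.289 g.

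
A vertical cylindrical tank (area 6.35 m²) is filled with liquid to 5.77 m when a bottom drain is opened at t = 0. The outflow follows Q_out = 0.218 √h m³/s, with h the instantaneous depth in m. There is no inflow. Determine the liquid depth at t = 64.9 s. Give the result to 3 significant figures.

1.66 m

A dh/dt = −Q_out = −0.218 √h.
This is separable: 2 d(√h)/dt = −0.218/A, so √h = √h₀ − (0.218/(2A)) t.
√h = √5.77 − 0.218·64.9/(2·6.35) = 2.4021 − 1.1140 = 1.2881.
h = 1.2881² = 1.6591 m.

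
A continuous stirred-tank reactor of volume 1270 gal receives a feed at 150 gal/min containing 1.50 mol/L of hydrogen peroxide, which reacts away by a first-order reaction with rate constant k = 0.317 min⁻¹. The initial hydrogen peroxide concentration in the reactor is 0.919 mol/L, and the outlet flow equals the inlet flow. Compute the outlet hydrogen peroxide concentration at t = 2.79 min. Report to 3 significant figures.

V dC/dt = Q(C_in − C) − k V C.
dC/dt = (Q/V) C_in − (Q/V + k) C; effective rate a = Q/V + k = 0.11811 + 0.317 = 0.43511 min⁻¹.
C_ss = Q C_in/(Q + kV) = 0.40717 mol/L; C(t) = C_ss + (C₀ − C_ss) e^(−a t).
C(2.79) = 0.40717 + (0.51183)·e^(−0.43511·2.79) = 0.40717 + (0.51183)·0.29702 = 0.55920 mol/L.

0.559 mol/L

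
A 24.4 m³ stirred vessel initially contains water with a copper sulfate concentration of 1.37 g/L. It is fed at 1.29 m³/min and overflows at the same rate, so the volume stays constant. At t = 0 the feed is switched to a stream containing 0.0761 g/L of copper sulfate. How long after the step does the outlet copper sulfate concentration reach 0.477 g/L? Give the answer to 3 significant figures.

Species balance: V dC/dt = Q(C_in − C) ⇒ τ = V/Q = 18.915 min.
C(t) = C_in + (C₀ − C_in) e^(−t/τ). Set C = 0.477 and solve for t:
e^(−t/τ) = (C − C_in)/(C₀ − C_in) = (0.477 − 0.0761)/(1.37 − 0.0761) = 0.30984
t = −τ ln(…) = 18.915 × 1.1717 = 22.162 min.

22.2 min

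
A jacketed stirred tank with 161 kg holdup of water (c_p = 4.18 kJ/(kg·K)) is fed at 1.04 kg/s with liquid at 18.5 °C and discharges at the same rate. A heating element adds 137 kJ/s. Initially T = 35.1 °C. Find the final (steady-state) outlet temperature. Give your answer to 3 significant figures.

M c_p dT/dt = ṁ c_p (T_in − T) + Q̇.
At steady state dT/dt = 0 ⇒ T_ss = T_in + Q̇/(ṁ c_p) = 18.5 + 137/(1.04·4.18) = 50.015 °C.

50.0 °C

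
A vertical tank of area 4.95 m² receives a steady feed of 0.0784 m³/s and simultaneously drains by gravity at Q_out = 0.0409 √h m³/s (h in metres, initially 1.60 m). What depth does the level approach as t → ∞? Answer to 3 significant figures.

3.67 m

Level balance: A dh/dt = 0.0784 − 0.0409 √h. Setting dh/dt = 0:
Q_in = 0.0409 √h_ss ⇒ √h_ss = 0.0784/0.0409 = 1.9169.
h_ss = 1.9169² = 3.6744 m. (Since h₀ = 1.60 m < h_ss, the level will rise toward this value.)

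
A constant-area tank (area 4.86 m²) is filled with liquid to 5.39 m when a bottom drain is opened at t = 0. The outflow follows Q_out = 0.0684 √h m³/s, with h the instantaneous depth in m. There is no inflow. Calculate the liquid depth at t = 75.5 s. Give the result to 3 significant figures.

3.21 m

Accumulation of liquid (constant cross-section A): A dh/dt = −0.0684 √h.
This is separable: 2 d(√h)/dt = −0.0684/A, so √h = √h₀ − (0.0684/(2A)) t.
√h = √5.39 − 0.0684·75.5/(2·4.86) = 2.3216 − 0.53130 = 1.7903.
h = 1.7903² = 3.2053 m.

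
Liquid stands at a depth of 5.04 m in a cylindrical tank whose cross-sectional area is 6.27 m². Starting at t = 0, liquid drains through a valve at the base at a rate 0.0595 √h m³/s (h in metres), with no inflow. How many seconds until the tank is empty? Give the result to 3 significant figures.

473 s

A dh/dt = −Q_out = −0.0595 √h.
Separate and integrate: 2(√h − √h₀) = −(0.0595/A) t.
Set h = 0: 2√h₀ = (0.0595/A) t_empty ⇒ t_empty = 2A√h₀/0.0595.
t_empty = 2·6.27·√5.04/0.0595 = 12.540·2.2450/0.0595 = 473.15 s.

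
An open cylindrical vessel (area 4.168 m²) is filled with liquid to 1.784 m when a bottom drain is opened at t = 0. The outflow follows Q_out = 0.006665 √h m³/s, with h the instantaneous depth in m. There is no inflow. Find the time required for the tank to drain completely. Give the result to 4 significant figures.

1671 s

Unsteady balance on liquid volume: A dh/dt = −0.006665 √h.
This is separable: 2 d(√h)/dt = −0.006665/A, so √h = √h₀ − (0.006665/(2A)) t.
Set h = 0: 2√h₀ = (0.006665/A) t_empty ⇒ t_empty = 2A√h₀/0.006665.
t_empty = 2·4.168·√1.784/0.006665 = 8.33600·1.33566/0.006665 = 1670.53 s.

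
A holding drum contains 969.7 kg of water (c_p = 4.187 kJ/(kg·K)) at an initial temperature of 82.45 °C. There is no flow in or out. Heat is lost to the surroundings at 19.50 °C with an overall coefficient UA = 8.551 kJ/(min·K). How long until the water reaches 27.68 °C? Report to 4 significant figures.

968.9 min

Lumped-capacitance energy balance: M c_p dT/dt = UA(T_amb − T).
τ = M c_p/UA = 474.814 min; T_ss = T_amb = 19.5000 °C.
T(t) = T_ss + (T₀ − T_ss)e^(−t/τ); set T = 27.68:
t = −τ ln[(T − T_ss)/(T₀ − T_ss)] = −474.814 · ln(0.129944) = 968.928 min.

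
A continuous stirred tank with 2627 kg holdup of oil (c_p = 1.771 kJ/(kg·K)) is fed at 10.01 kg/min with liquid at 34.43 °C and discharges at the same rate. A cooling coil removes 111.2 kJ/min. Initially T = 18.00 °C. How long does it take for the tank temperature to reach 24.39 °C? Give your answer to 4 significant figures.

M c_p dT/dt = ṁ c_p (T_in − T) − Q̇.
τ = M/ṁ = 262.438 min; T_ss = T_in − Q̇/(ṁ c_p) = 28.1573 °C.
T(t) = T_ss + (T₀ − T_ss) e^(−t/τ). Set T = 24.39:
e^(−t/τ) = (24.39 − 28.1573)/(18.00 − 28.1573) = 0.370898
t = −262.438 · ln(0.370898) = 260.293 min.

260.3 min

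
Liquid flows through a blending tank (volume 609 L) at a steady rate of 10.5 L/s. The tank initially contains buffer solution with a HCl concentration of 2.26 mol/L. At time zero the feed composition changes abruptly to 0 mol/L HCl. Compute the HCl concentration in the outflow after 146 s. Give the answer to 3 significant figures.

0.182 mol/L

Mass balance on the solute (V constant): V dC/dt = Q(C_in − C).
Time constant τ = V/Q = 609/10.5 = 58.000 s.
Integrating: C(t) = C_in + (C₀ − C_in) e^(−t/τ).
C(146) = 0 + (2.26 − 0)·e^(−146/58.000) = 0 + (2.2600)·0.080682 = 0.18234 mol/L.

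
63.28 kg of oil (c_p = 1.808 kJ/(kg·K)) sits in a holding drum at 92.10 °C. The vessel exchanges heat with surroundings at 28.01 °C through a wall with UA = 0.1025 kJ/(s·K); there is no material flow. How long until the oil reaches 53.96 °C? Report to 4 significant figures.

M c_p dT/dt = −UA(T − T_amb).
τ = M c_p/UA = 1116.20 s; T_ss = T_amb = 28.0100 °C.
T(t) = T_ss + (T₀ − T_ss)e^(−t/τ); set T = 53.96:
t = −τ ln[(T − T_ss)/(T₀ − T_ss)] = −1116.20 · ln(0.404899) = 1009.17 s.

1009 s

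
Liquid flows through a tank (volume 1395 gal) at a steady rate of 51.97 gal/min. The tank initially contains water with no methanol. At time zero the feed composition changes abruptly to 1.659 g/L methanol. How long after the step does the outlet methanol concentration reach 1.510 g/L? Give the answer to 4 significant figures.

Species balance: V dC/dt = Q(C_in − C) ⇒ τ = V/Q = 26.8424 min.
C(t) = C_in + (C₀ − C_in) e^(−t/τ). Set C = 1.510 and solve for t:
e^(−t/τ) = (C − C_in)/(C₀ − C_in) = (1.510 − 1.659)/(0 − 1.659) = 0.0898131
t = −τ ln(…) = 26.8424 × 2.41002 = 64.6908 min.

64.69 min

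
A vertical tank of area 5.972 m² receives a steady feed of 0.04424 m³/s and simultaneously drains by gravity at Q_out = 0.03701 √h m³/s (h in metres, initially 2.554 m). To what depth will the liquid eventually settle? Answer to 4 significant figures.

A dh/dt = Q_in − 0.03701 √h. Steady state requires inflow = outflow:
Q_in = 0.03701 √h_ss ⇒ √h_ss = 0.04424/0.03701 = 1.19535.
h_ss = 1.19535² = 1.42887 m. (Since h₀ = 2.554 m > h_ss, the level will fall toward this value.)

1.429 m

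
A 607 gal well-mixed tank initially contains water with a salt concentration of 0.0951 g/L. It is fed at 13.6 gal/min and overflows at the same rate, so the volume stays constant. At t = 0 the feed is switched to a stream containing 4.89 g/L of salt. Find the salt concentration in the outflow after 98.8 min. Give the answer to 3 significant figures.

Accumulation = in − out for the solute gives V dC/dt = Q(C_in − C).
Rewrite as dC/dt + C/τ = C_in/τ, τ = V/Q = 44.632 min.
Integrating: C(t) = C_in + (C₀ − C_in) e^(−t/τ).
C(98.8) = 4.89 + (0.0951 − 4.89)·e^(−98.8/44.632) = 4.89 + (-4.7949)·0.10930 = 4.3659 g/L.

4.37 g/L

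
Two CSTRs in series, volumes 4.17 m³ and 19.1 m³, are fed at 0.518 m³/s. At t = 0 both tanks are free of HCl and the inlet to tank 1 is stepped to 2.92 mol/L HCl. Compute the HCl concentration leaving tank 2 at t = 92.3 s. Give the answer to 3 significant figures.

Species balance on tank i: dCᵢ/dt = (Cᵢ₋₁ − Cᵢ)/τᵢ with τᵢ = Vᵢ/Q.
τ₁ = 4.17/0.518 = 8.0502 s; τ₂ = 19.1/0.518 = 36.873 s.
Tank 1: C₁ = C_in(1 − e^(−t/τ₁)). Tank 2 (τ₁ ≠ τ₂): C₂ = C_in[1 − (τ₁ e^(−t/τ₁) − τ₂ e^(−t/τ₂))/(τ₁ − τ₂)].
At t = 92.3: e^(−t/τ₁) = 1.0485e-05, e^(−t/τ₂) = 0.081822.
C₂ = 2.92·[1 − (8.0502·1.0485e-05 − 36.873·0.081822)/(-28.822)] = 2.92·0.89533 = 2.6144 mol/L.

2.61 mol/L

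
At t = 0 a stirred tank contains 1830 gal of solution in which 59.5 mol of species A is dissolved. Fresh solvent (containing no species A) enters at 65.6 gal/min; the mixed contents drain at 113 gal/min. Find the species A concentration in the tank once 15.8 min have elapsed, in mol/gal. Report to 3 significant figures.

Total volume: dV/dt = Q_in − Q_out = -47.400 gal/min, so V(t) = 1830 − 47.400 t and V(15.8) = 1081.1 gal.
No species A enters, so dm/dt = −Q_out · (m/V).
dm/m = −Q_out dt/(V₀ − 47.400 t); integrating gives ln(m/m₀) = −(Q_out/(Q_in−Q_out)) ln(V/V₀).
m = m₀ (V₀/V)^(Q_out/(Q_in−Q_out)) = 59.5 × (1830/1081.1)^(-2.3840) = 16.965 mol.
C = m/V = 16.965/1081.1 = 0.015693 mol/gal.

0.0157 mol/gal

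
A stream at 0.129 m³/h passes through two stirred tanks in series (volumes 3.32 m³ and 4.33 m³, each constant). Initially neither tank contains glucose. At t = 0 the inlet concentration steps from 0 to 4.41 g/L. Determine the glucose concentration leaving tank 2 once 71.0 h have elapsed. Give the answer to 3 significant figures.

3.05 g/L

Each tank obeys Vᵢ dCᵢ/dt = Q(Cᵢ₋₁ − Cᵢ), so τᵢ = Vᵢ/Q.
τ₁ = 3.32/0.129 = 25.736 h; τ₂ = 4.33/0.129 = 33.566 h.
Tank 1: C₁ = C_in(1 − e^(−t/τ₁)). Tank 2 (τ₁ ≠ τ₂): C₂ = C_in[1 − (τ₁ e^(−t/τ₁) − τ₂ e^(−t/τ₂))/(τ₁ − τ₂)].
At t = 71.0: e^(−t/τ₁) = 0.063372, e^(−t/τ₂) = 0.12060.
C₂ = 4.41·[1 − (25.736·0.063372 − 33.566·0.12060)/(-7.8295)] = 4.41·0.69127 = 3.0485 g/L.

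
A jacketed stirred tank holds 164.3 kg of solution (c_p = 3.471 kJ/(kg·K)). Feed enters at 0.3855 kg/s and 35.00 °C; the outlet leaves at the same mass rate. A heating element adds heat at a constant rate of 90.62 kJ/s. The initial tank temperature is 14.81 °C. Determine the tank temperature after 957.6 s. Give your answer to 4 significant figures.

93.43 °C

M c_p dT/dt = ṁ c_p (T_in − T) + Q̇.
τ = M/ṁ = 426.200 s; T_ss = T_in + Q̇/(ṁ c_p) = 35.00 + 90.62/(0.3855·3.471) = 102.724 °C.
This is linear first-order; T(t) = T_ss + (T₀ − T_ss) e^(−t/τ).
T(957.6) = 102.724 + (-87.9144)·e^(−957.6/426.200) = 102.724 + (-87.9144)·0.105733 = 93.4289 °C.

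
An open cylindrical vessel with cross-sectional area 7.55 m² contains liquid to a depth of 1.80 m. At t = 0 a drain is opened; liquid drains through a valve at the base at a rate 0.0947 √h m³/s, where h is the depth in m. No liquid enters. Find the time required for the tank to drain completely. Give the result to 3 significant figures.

214 s

A dh/dt = −Q_out = −0.0947 √h.
Separate and integrate: 2(√h − √h₀) = −(0.0947/A) t.
Set h = 0: 2√h₀ = (0.0947/A) t_empty ⇒ t_empty = 2A√h₀/0.0947.
t_empty = 2·7.55·√1.80/0.0947 = 15.100·1.3416/0.0947 = 213.93 s.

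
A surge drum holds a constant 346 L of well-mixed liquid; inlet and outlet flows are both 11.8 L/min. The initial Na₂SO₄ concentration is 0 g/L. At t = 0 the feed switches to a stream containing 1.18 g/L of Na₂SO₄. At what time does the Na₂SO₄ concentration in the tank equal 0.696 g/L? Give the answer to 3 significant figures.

Species balance on the tank: V dC/dt = Q(C_in − C), so τ = V/Q = 29.322 min.
C(t) = C_in + (C₀ − C_in) e^(−t/τ). Set C = 0.696 and solve for t:
e^(−t/τ) = (C − C_in)/(C₀ − C_in) = (0.696 − 1.18)/(0 − 1.18) = 0.41017
t = −τ ln(…) = 29.322 × 0.89118 = 26.131 min.

26.1 min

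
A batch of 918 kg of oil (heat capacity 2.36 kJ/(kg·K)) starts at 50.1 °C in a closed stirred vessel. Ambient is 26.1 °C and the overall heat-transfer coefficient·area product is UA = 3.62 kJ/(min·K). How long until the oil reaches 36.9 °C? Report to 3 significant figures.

M c_p dT/dt = −UA(T − T_amb).
τ = M c_p/UA = 598.48 min; T_ss = T_amb = 26.100 °C.
T(t) = T_ss + (T₀ − T_ss)e^(−t/τ); set T = 36.9:
t = −τ ln[(T − T_ss)/(T₀ − T_ss)] = −598.48 · ln(0.45000) = 477.89 min.

478 min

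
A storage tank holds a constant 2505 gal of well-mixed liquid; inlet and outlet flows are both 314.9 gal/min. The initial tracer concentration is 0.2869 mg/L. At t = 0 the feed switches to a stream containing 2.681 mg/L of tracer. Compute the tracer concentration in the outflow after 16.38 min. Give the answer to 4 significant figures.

2.376 mg/L

Transient balance on the dissolved component: V dC/dt = Q(C_in − C).
Rewrite as dC/dt + C/τ = C_in/τ, τ = V/Q = 7.95491 min.
C approaches C_in exponentially: C(t) = C_in + (C₀ − C_in) e^(−t/τ).
C(16.38) = 2.681 + (0.2869 − 2.681)·e^(−16.38/7.95491) = 2.681 + (-2.39410)·0.127568 = 2.37559 mg/L.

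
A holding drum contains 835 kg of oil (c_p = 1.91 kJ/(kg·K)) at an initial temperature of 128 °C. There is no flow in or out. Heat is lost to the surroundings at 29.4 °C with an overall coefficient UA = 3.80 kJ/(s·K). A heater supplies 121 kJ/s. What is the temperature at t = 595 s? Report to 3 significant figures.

77.4 °C

First-law balance (no shaft work): M c_p dT/dt = −UA(T − T_amb) + Q̇.
dT/dt = (T_ss − T)/τ with T_ss = T_amb + Q̇/UA = 29.4 + 121/3.80 = 61.242 °C, τ = M c_p/UA = 835·1.91/3.80 = 419.70 s.
Solution: T(t) = T_ss + (T₀ − T_ss) e^(−t/τ).
T(595) = 61.242 + (66.758)·0.24227 = 77.416 °C.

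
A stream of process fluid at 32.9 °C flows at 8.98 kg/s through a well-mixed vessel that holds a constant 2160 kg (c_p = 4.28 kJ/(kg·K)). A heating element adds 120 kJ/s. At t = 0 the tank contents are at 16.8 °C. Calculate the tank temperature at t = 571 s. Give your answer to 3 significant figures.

34.2 °C

First-law balance (no shaft work): M c_p dT/dt = ṁ c_p (T_in − T) + 120.
Rearrange: dT/dt = (T_ss − T)/τ with τ = M/ṁ = 240.53 s and T_ss = T_in + Q̇/(ṁ c_p) = 36.022 °C.
T approaches T_ss exponentially: T(t) = T_ss + (T₀ − T_ss) e^(−t/τ).
T(571) = 36.022 + (-19.222)·e^(−571/240.53) = 36.022 + (-19.222)·0.093119 = 34.232 °C.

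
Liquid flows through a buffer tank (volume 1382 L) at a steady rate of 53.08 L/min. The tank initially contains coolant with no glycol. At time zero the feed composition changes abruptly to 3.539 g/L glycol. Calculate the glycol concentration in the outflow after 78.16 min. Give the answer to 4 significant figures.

Accumulation = in − out for the solute gives V dC/dt = Q(C_in − C).
Rewrite as dC/dt + C/τ = C_in/τ, τ = V/Q = 26.0362 min.
Integrating: C(t) = C_in + (C₀ − C_in) e^(−t/τ).
C(78.16) = 3.539 + (0 − 3.539)·e^(−78.16/26.0362) = 3.539 + (-3.53900)·0.0496887 = 3.36315 g/L.

3.363 g/L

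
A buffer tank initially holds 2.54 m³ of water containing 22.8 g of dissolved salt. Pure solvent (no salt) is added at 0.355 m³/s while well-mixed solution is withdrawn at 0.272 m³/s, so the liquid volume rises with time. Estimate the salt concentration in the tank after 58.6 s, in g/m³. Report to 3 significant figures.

Let m(t) be the amount of salt. Volume: V(t) = V₀ + (Q_in − Q_out) t = 2.54 + 0.083000 t; V(58.6) = 7.4038 m³.
No salt enters, so dm/dt = −Q_out · (m/V).
dm/m = −Q_out dt/(V₀ + 0.083000 t); integrating gives ln(m/m₀) = −(Q_out/(Q_in−Q_out)) ln(V/V₀).
m = m₀ (V₀/V)^(Q_out/(Q_in−Q_out)) = 22.8 × (2.54/7.4038)^(3.2771) = 0.68442 g.
C = m/V = 0.68442/7.4038 = 0.092441 g/m³.

0.0924 g/m³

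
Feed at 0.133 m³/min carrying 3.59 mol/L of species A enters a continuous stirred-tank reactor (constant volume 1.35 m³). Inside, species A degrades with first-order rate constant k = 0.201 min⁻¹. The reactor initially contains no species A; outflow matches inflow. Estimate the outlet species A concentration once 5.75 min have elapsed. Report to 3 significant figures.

0.970 mol/L

Species balance: V dC/dt = Q C_in − Q C − k V C.
This is linear with rate a = Q/V + k = 0.29952 min⁻¹.
C_ss = Q C_in/(Q + kV) = 1.1808 mol/L; C(t) = C_ss + (C₀ − C_ss) e^(−a t).
C(5.75) = 1.1808 + (-1.1808)·e^(−0.29952·5.75) = 1.1808 + (-1.1808)·0.17867 = 0.96986 mol/L.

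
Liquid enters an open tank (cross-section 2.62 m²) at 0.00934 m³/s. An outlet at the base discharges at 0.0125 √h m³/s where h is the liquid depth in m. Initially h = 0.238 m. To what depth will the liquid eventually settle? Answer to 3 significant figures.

0.558 m

A dh/dt = Q_in − 0.0125 √h. Steady state requires inflow = outflow:
Q_in = 0.0125 √h_ss ⇒ √h_ss = 0.00934/0.0125 = 0.74720.
h_ss = 0.74720² = 0.55831 m. (Since h₀ = 0.238 m < h_ss, the level will rise toward this value.)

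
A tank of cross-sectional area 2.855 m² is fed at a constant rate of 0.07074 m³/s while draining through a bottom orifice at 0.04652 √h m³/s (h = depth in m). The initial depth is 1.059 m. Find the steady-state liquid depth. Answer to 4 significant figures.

2.312 m

A dh/dt = Q_in − 0.04652 √h. Steady state requires inflow = outflow:
Q_in = 0.04652 √h_ss ⇒ √h_ss = 0.07074/0.04652 = 1.52064.
h_ss = 1.52064² = 2.31233 m. (Since h₀ = 1.059 m < h_ss, the level will rise toward this value.)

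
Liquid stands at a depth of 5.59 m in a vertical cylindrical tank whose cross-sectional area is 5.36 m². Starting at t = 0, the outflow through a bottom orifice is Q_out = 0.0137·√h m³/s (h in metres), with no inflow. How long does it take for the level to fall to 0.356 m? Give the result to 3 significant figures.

1380 s

A dh/dt = −Q_out = −0.0137 √h.
This is separable: 2 d(√h)/dt = −0.0137/A, so √h = √h₀ − (0.0137/(2A)) t.
t = 2A(√h₀ − √h)/0.0137 = 2·5.36·(√5.59 − √0.356)/0.0137
  = 10.720 × (2.3643 − 0.59666) / 0.0137 = 1383.2 s.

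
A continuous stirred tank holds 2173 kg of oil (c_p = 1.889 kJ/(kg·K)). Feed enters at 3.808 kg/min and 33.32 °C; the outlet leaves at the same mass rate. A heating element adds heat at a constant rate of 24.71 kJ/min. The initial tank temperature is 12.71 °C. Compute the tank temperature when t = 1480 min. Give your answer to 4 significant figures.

Heat balance on the well-mixed liquid: M c_p dT/dt = ṁ c_p (T_in − T) + 24.71.
τ = M/ṁ = 570.641 min; T_ss = T_in + Q̇/(ṁ c_p) = 33.32 + 24.71/(3.808·1.889) = 36.7551 °C.
Integrating: T(t) = T_ss + (T₀ − T_ss) e^(−t/τ).
T(1480) = 36.7551 + (-24.0451)·e^(−1480/570.641) = 36.7551 + (-24.0451)·0.0747523 = 34.9577 °C.

34.96 °C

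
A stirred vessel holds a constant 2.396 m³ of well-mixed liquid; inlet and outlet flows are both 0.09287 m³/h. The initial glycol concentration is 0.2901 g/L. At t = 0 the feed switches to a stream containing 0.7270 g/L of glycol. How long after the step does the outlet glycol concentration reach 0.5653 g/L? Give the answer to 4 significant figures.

25.64 h

Species balance on the tank: V dC/dt = Q(C_in − C), so τ = V/Q = 25.7995 h.
C(t) = C_in + (C₀ − C_in) e^(−t/τ). Set C = 0.5653 and solve for t:
e^(−t/τ) = (C − C_in)/(C₀ − C_in) = (0.5653 − 0.7270)/(0.2901 − 0.7270) = 0.370108
t = −τ ln(…) = 25.7995 × 0.993962 = 25.6437 h.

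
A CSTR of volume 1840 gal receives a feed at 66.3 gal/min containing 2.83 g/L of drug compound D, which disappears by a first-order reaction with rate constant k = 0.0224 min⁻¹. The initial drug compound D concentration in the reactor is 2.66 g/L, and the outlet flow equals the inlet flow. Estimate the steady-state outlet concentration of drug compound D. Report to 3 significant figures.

1.75 g/L

Species balance: V dC/dt = Q C_in − Q C − k V C.
Steady state (dC/dt = 0): C_ss = Q C_in/(Q + kV) = C_in/(1 + kV/Q).
C_ss = 66.3·2.83/(66.3 + 0.0224·1840) = 187.63/107.52 = 1.7451 g/L.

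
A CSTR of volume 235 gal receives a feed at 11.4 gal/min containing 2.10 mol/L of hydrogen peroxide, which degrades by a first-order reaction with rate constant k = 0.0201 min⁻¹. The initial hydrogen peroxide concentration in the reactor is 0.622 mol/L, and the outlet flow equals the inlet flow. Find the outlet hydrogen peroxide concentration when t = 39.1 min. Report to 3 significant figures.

Accumulation = in − out − consumed: V dC/dt = Q C_in − Q C − k V C.
dC/dt = (Q/V) C_in − (Q/V + k) C; effective rate a = Q/V + k = 0.048511 + 0.0201 = 0.068611 min⁻¹.
C_ss = Q C_in/(Q + kV) = 1.4848 mol/L; C(t) = C_ss + (C₀ − C_ss) e^(−a t).
C(39.1) = 1.4848 + (-0.86279)·e^(−0.068611·39.1) = 1.4848 + (-0.86279)·0.068380 = 1.4258 mol/L.

1.43 mol/L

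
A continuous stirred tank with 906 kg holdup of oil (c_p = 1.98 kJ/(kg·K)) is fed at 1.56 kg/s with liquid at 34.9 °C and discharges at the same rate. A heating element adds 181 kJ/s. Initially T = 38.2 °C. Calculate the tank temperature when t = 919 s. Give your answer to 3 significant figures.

M c_p dT/dt = ṁ c_p (T_in − T) + Q̇.
Rearrange: dT/dt = (T_ss − T)/τ with τ = M/ṁ = 580.77 s and T_ss = T_in + Q̇/(ṁ c_p) = 93.499 °C.
Solution: T(t) = T_ss + (T₀ − T_ss) e^(−t/τ).
T(919) = 93.499 + (-55.299)·e^(−919/580.77) = 93.499 + (-55.299)·0.20548 = 82.136 °C.

82.1 °C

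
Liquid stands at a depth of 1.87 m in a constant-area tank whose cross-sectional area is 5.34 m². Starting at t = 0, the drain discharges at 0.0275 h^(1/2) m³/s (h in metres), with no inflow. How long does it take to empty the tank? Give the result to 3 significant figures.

531 s

Unsteady balance on liquid volume: A dh/dt = −0.0275 √h.
∫ h^(−1/2) dh = −(0.0275/A) ∫ dt, giving 2√h = 2√h₀ − (0.0275/A) t.
Tank is empty when √h = 0: t_empty = 2A√h₀/0.0275.
t_empty = 2·5.34·√1.87/0.0275 = 10.680·1.3675/0.0275 = 531.08 s.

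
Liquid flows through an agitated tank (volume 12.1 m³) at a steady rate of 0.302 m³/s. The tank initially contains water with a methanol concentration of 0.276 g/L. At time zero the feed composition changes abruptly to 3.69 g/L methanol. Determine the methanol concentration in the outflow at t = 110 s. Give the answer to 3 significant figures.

3.47 g/L

Transient balance on the dissolved component: V dC/dt = Q(C_in − C).
Time constant τ = V/Q = 12.1/0.302 = 40.066 s.
This is linear first-order; C(t) = C_in + (C₀ − C_in) e^(−t/τ).
C(110) = 3.69 + (0.276 − 3.69)·e^(−110/40.066) = 3.69 + (-3.4140)·0.064219 = 3.4708 g/L.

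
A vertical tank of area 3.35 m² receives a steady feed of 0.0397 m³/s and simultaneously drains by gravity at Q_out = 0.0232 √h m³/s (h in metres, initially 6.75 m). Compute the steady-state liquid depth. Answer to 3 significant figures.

2.93 m

Volume balance on the tank: A dh/dt = Q_in − 0.0232 √h. At steady state dh/dt = 0:
Q_in = 0.0232 √h_ss ⇒ √h_ss = 0.0397/0.0232 = 1.7112.
h_ss = 1.7112² = 2.9282 m. (Since h₀ = 6.75 m > h_ss, the level will fall toward this value.)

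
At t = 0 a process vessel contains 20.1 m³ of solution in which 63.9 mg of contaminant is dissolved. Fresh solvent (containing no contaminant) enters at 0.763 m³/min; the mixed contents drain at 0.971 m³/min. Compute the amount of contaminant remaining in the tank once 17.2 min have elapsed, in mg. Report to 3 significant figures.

25.6 mg

Total volume: dV/dt = Q_in − Q_out = -0.20800 m³/min, so V(t) = 20.1 − 0.20800 t and V(17.2) = 16.522 m³.
No contaminant enters, so dm/dt = −Q_out · (m/V).
dm/m = −Q_out dt/(V₀ − 0.20800 t); integrating gives ln(m/m₀) = −(Q_out/(Q_in−Q_out)) ln(V/V₀).
m = m₀ (V₀/V)^(Q_out/(Q_in−Q_out)) = 63.9 × (20.1/16.522)^(-4.6683) = 25.593 mg.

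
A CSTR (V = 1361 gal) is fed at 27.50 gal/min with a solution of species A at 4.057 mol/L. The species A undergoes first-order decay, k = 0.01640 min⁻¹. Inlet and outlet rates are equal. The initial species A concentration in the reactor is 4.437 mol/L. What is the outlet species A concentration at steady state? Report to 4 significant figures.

2.239 mol/L

Accumulation = in − out − consumed: V dC/dt = Q C_in − Q C − k V C.
Steady state (dC/dt = 0): C_ss = Q C_in/(Q + kV) = C_in/(1 + kV/Q).
C_ss = 27.50·4.057/(27.50 + 0.01640·1361) = 111.568/49.8204 = 2.23939 mol/L.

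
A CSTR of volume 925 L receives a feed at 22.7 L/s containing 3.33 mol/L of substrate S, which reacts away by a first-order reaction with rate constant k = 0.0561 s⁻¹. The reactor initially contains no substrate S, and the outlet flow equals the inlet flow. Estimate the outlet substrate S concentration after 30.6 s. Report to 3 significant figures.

Accumulation = in − out − consumed: V dC/dt = Q C_in − Q C − k V C.
This is linear with rate a = Q/V + k = 0.080641 s⁻¹.
C_ss = Q C_in/(Q + kV) = 1.0134 mol/L; C(t) = C_ss + (C₀ − C_ss) e^(−a t).
C(30.6) = 1.0134 + (-1.0134)·e^(−0.080641·30.6) = 1.0134 + (-1.0134)·0.084788 = 0.92746 mol/L.

0.927 mol/L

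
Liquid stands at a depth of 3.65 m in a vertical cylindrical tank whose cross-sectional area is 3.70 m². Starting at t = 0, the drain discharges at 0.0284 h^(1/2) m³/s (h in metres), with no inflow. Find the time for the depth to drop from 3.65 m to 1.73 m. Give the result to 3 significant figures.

With no inflow, A dh/dt = −0.0284 √h.
Separate and integrate: 2(√h − √h₀) = −(0.0284/A) t.
t = 2A(√h₀ − √h)/0.0284 = 2·3.70·(√3.65 − √1.73)/0.0284
  = 7.4000 × (1.9105 − 1.3153) / 0.0284 = 155.09 s.

155 s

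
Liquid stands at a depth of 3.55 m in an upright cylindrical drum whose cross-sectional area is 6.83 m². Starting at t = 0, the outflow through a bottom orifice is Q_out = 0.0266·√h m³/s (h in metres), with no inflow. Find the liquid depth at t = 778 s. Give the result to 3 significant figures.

0.136 m

With no inflow, A dh/dt = −0.0266 √h.
Separate and integrate: 2(√h − √h₀) = −(0.0266/A) t.
√h = √3.55 − 0.0266·778/(2·6.83) = 1.8841 − 1.5150 = 0.36915.
h = 0.36915² = 0.13627 m.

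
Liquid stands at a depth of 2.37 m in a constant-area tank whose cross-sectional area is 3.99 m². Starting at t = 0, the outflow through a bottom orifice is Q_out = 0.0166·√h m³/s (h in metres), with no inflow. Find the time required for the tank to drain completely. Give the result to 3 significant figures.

740 s

With no inflow, A dh/dt = −0.0166 √h.
Separate and integrate: 2(√h − √h₀) = −(0.0166/A) t.
Set h = 0: 2√h₀ = (0.0166/A) t_empty ⇒ t_empty = 2A√h₀/0.0166.
t_empty = 2·3.99·√2.37/0.0166 = 7.9800·1.5395/0.0166 = 740.06 s.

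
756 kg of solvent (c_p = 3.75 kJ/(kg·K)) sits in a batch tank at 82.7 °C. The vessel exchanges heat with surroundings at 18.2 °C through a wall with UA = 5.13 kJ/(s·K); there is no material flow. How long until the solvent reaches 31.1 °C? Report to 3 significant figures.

Energy balance: M c_p dT/dt = −UA(T − T_amb).
τ = M c_p/UA = 552.63 s; T_ss = T_amb = 18.200 °C.
T(t) = T_ss + (T₀ − T_ss)e^(−t/τ); set T = 31.1:
t = −τ ln[(T − T_ss)/(T₀ − T_ss)] = −552.63 · ln(0.20000) = 889.43 s.

889 s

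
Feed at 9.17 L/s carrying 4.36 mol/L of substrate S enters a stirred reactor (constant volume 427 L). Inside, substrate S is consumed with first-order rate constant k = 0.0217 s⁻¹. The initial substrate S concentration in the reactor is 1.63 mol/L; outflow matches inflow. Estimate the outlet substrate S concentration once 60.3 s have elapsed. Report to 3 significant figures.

Accumulation = in − out − consumed: V dC/dt = Q C_in − Q C − k V C.
This is linear with rate a = Q/V + k = 0.043175 s⁻¹.
C_ss = Q C_in/(Q + kV) = 2.1687 mol/L; C(t) = C_ss + (C₀ − C_ss) e^(−a t).
C(60.3) = 2.1687 + (-0.53866)·e^(−0.043175·60.3) = 2.1687 + (-0.53866)·0.074016 = 2.1288 mol/L.

2.13 mol/L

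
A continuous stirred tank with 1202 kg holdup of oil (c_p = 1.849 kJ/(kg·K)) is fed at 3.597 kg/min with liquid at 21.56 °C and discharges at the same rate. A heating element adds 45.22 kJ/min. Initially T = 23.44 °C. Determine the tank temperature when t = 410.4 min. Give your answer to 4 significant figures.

Heat balance on the well-mixed liquid: M c_p dT/dt = ṁ c_p (T_in − T) + 45.22.
τ = M/ṁ = 334.167 min; T_ss = T_in + Q̇/(ṁ c_p) = 21.56 + 45.22/(3.597·1.849) = 28.3591 °C.
Solution: T(t) = T_ss + (T₀ − T_ss) e^(−t/τ).
T(410.4) = 28.3591 + (-4.91913)·e^(−410.4/334.167) = 28.3591 + (-4.91913)·0.292841 = 26.9186 °C.

26.92 °C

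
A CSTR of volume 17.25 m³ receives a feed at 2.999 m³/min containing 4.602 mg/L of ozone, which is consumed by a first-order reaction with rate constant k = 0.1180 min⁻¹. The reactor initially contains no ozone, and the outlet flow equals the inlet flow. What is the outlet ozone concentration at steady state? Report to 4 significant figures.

2.741 mg/L

V dC/dt = Q(C_in − C) − k V C.
At steady state: 0 = Q C_in − (Q + kV) C_ss, so C_ss = Q C_in/(Q + kV).
C_ss = 2.999·4.602/(2.999 + 0.1180·17.25) = 13.8014/5.03450 = 2.74136 mg/L.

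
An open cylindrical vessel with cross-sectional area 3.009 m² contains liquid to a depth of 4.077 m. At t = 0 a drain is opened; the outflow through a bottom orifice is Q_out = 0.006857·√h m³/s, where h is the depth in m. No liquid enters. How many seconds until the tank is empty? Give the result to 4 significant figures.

1772 s

A dh/dt = −Q_out = −0.006857 √h.
∫ h^(−1/2) dh = −(0.006857/A) ∫ dt, giving 2√h = 2√h₀ − (0.006857/A) t.
Tank is empty when √h = 0: t_empty = 2A√h₀/0.006857.
t_empty = 2·3.009·√4.077/0.006857 = 6.01800·2.01916/0.006857 = 1772.10 s.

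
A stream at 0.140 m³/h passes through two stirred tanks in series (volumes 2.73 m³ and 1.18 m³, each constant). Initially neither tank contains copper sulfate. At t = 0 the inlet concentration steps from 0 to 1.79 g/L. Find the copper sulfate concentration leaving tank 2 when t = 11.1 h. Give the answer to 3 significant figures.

0.371 g/L

Time constants: τᵢ = Vᵢ/Q for each well-mixed tank.
τ₁ = 2.73/0.140 = 19.500 h; τ₂ = 1.18/0.140 = 8.4286 h.
Solving the cascade with C₁(0)=C₂(0)=0 gives C₂(t) = C_in[1 − (τ₁ e^(−t/τ₁) − τ₂ e^(−t/τ₂))/(τ₁ − τ₂)].
At t = 11.1: e^(−t/τ₁) = 0.56596, e^(−t/τ₂) = 0.26795.
C₂ = 1.79·[1 − (19.500·0.56596 − 8.4286·0.26795)/(11.071)] = 1.79·0.20717 = 0.37083 g/L.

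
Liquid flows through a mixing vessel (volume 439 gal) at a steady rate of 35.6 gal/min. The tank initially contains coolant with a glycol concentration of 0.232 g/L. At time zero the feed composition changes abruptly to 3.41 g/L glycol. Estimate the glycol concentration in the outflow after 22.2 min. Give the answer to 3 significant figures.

2.88 g/L

Transient balance on the dissolved component: V dC/dt = Q(C_in − C).
Time constant τ = V/Q = 439/35.6 = 12.331 min.
This is linear first-order; C(t) = C_in + (C₀ − C_in) e^(−t/τ).
C(22.2) = 3.41 + (0.232 − 3.41)·e^(−22.2/12.331) = 3.41 + (-3.1780)·0.16525 = 2.8848 g/L.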